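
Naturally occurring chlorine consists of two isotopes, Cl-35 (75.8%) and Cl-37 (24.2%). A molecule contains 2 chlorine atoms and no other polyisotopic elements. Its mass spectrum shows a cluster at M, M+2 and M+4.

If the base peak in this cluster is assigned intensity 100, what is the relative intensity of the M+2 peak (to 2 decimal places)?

Term probabilities: M 0.5746, M+2 0.3669, M+4 0.0586. Base peak = M.
P(M) = C(2,0) × 0.758^2 × 0.242^0 = 1 × 0.574564 × 1.0000 = 0.574564 (base)
P(M+2) = C(2,1) × 0.758^1 × 0.242^1 = 2 × 0.7580 × 0.2420 = 0.366872
Relative intensity = 0.366872 / 0.574564 × 100 = 63.85

63.85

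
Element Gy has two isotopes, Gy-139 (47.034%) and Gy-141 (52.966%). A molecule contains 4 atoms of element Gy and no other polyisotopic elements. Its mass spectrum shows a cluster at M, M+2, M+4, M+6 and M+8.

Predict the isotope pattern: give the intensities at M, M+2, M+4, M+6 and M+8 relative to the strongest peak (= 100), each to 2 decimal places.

Expanding (0.47034 + 0.52966)^4:
P(M) = 0.47034^4 = 0.048938
P(M+2) = 4 × 0.47034^3 × 0.52966^1 = 0.220441
P(M+4) = 6 × 0.47034^2 × 0.52966^2 = 0.372365
P(M+6) = 4 × 0.47034^1 × 0.52966^3 = 0.279553
P(M+8) = 0.52966^4 = 0.078703
The M+4 peak is largest (0.372365); scaling to 100 gives 13.14 : 59.20 : 100.00 : 75.07 : 21.14.

13.14 : 59.20 : 100.00 : 75.07 : 21.14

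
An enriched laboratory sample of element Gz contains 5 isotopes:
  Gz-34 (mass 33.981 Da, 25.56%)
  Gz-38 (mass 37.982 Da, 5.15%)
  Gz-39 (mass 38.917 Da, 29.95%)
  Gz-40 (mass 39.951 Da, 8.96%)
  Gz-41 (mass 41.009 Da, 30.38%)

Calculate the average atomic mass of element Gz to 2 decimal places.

38.34 Da

The abundance-weighted mean is 0.2556 × 33.981 + 0.0515 × 37.982 + 0.2995 × 38.917 + 0.0896 × 39.951 + 0.3038 × 41.009
= 8.6855 + 1.9561 + 11.6556 + 3.5796 + 12.4585 = 38.3353 Da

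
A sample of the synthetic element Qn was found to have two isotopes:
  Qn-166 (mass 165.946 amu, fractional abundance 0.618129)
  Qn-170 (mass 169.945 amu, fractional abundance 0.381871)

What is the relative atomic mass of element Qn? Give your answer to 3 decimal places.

167.473 amu

Ar = Σ fᵢ·mᵢ = 0.618129 × 165.946 + 0.381871 × 169.945
= 102.5760 + 64.8971 = 167.4731 amu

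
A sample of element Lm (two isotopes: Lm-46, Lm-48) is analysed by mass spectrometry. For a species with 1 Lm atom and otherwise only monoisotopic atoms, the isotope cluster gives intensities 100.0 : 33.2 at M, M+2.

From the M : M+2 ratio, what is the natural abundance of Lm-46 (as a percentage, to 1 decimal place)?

75.1%

If p is the fraction of Lm that is Lm-46, then I(M+2)/I(M) = [C(1,1)·p^0·(1−p)] / p^1 = 1·(1−p)/p = 33.2/100.0 = 0.3320
(1−p)/p = 0.3320/1 = 0.3320  ⇒  p = 1/(1 + 0.3320) = 0.7508
Lm-46: 75.1%, Lm-48: 24.9%.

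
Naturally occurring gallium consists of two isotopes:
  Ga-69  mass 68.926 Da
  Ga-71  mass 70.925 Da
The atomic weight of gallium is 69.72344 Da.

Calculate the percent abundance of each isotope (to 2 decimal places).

Ga-69: 60.11%, Ga-71: 39.89%

Let x be the fractional abundance of Ga-69; then Ga-71 has abundance 1 − x.
68.926·x + 70.925·(1 − x) = 69.72344
(68.926 − 70.925)·x = 69.72344 − 70.925
x = -1.20156 / -1.999 = 0.60108 → 60.11% Ga-69, 39.89% Ga-71.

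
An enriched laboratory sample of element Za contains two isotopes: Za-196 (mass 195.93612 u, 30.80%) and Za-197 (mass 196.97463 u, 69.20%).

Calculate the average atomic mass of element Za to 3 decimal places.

196.655 u

Average mass = Σ (abundance × isotope mass) = 0.3080 × 195.93612 + 0.6920 × 196.97463
= 60.348325 + 136.306444 = 196.654769 u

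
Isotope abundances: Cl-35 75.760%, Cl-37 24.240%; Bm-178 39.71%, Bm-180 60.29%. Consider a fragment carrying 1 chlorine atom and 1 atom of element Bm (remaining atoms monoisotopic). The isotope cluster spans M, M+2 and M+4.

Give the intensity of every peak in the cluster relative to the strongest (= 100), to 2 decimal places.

Chlorine pattern (n=1): 0.7576 : 0.2424
Element Bm pattern (n=1): 0.3971 : 0.6029
Convolve the two distributions (both contribute in 2-u steps):
  M: 0.7576×0.3971 = 0.300843
  M+2: 0.7576×0.6029 + 0.2424×0.3971 = 0.553014
  M+4: 0.2424×0.6029 = 0.146143
Scale to base peak (0.553014) = 100: 54.40 : 100.00 : 26.43

54.40 : 100.00 : 26.43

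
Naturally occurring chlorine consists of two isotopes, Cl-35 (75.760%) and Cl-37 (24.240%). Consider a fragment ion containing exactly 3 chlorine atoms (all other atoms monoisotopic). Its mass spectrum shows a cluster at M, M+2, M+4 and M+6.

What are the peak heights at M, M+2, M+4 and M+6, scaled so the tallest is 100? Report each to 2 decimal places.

Each Cl atom is independently Cl-35 (p = 0.75760) or Cl-37 (q = 0.24240); the cluster is the binomial expansion (p + q)^3.
P(M) = 0.75760^3 = 0.434830
P(M+2) = 3 × 0.75760^2 × 0.24240^1 = 0.417382
P(M+4) = 3 × 0.75760^1 × 0.24240^2 = 0.133545
P(M+6) = 0.24240^3 = 0.014243
The M peak is largest (0.434830); scaling to 100 gives 100.00 : 95.99 : 30.71 : 3.28.

100.00 : 95.99 : 30.71 : 3.28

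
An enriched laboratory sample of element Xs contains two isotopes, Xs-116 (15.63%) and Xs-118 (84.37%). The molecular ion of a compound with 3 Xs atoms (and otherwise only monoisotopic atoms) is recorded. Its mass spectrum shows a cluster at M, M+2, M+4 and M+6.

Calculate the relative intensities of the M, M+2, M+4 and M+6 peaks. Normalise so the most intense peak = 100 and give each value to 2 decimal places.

Each Xs atom is independently Xs-116 (p = 0.1563) or Xs-118 (q = 0.8437); the cluster is the binomial expansion (p + q)^3.
P(M) = 0.1563^3 = 0.003818
P(M+2) = 3 × 0.1563^2 × 0.8437^1 = 0.061834
P(M+4) = 3 × 0.1563^1 × 0.8437^2 = 0.333777
P(M+6) = 0.8437^3 = 0.600571
The M+6 peak is largest (0.600571); scaling to 100 gives 0.64 : 10.30 : 55.58 : 100.00.

0.64 : 10.30 : 55.58 : 100.00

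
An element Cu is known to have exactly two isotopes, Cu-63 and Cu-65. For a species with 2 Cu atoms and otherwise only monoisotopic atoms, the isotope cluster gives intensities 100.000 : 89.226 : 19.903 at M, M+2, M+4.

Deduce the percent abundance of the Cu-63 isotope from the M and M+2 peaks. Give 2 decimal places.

Write p for the Cu-63 fraction. I(M+2)/I(M) = [C(2,1)·p^1·(1−p)] / p^2 = 2·(1−p)/p = 89.226/100.000 = 0.8923
(1−p)/p = 0.8923/2 = 0.4461  ⇒  p = 1/(1 + 0.4461) = 0.6915
Cu-63: 69.15%, Cu-65: 30.85%.

69.15%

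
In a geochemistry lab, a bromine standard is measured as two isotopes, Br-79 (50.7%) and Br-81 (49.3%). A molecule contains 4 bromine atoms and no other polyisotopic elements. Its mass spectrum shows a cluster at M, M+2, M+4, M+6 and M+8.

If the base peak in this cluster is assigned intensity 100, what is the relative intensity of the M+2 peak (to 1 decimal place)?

68.6

Term probabilities: M 0.0661, M+2 0.2570, M+4 0.3749, M+6 0.2430, M+8 0.0591. Base peak = M+4.
P(M+4) = C(4,2) × 0.507^2 × 0.493^2 = 6 × 0.257049 × 0.243049 = 0.374853 (base)
P(M+2) = C(4,1) × 0.507^3 × 0.493^1 = 4 × 0.13032384 × 0.4930 = 0.256999
Relative intensity = 0.256999 / 0.374853 × 100 = 68.6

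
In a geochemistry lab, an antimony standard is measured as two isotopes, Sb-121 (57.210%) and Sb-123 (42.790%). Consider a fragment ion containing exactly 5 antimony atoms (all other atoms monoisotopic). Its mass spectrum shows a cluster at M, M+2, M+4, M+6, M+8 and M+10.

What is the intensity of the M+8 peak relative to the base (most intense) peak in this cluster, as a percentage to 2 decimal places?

27.97%

Binomial terms of (0.57210 + 0.42790)^5: M 0.0613, M+2 0.2292, M+4 0.3428, M+6 0.2564, M+8 0.0959, M+10 0.0143 → M+4 is the base peak.
P(M+4) = C(5,2) × 0.57210^3 × 0.42790^2 = 10 × 0.18724742 × 0.18309841 = 0.342847 (base)
P(M+8) = C(5,4) × 0.57210^1 × 0.42790^4 = 5 × 0.5721 × 0.03352503 = 0.095898
Relative intensity = 0.095898 / 0.342847 × 100 = 27.97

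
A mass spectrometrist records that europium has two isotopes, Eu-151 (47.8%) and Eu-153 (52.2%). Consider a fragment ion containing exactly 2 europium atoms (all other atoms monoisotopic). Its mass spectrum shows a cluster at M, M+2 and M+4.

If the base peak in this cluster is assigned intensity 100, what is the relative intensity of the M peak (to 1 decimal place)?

45.8

Term probabilities: M 0.2285, M+2 0.4990, M+4 0.2725. Base peak = M+2.
P(M+2) = C(2,1) × 0.478^1 × 0.522^1 = 2 × 0.4780 × 0.5220 = 0.499032 (base)
P(M) = C(2,0) × 0.478^2 × 0.522^0 = 1 × 0.228484 × 1.0000 = 0.228484
Relative intensity = 0.228484 / 0.499032 × 100 = 45.8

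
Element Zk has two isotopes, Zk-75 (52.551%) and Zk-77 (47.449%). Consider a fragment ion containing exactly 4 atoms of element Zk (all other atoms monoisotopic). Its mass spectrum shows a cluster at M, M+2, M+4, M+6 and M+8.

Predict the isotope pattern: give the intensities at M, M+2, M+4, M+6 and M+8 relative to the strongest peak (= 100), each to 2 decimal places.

Each Zk atom is independently Zk-75 (p = 0.52551) or Zk-77 (q = 0.47449); the cluster is the binomial expansion (p + q)^4.
P(M) = 0.52551^4 = 0.076265
P(M+2) = 4 × 0.52551^3 × 0.47449^1 = 0.275442
P(M+4) = 6 × 0.52551^2 × 0.47449^2 = 0.373050
P(M+6) = 4 × 0.52551^1 × 0.47449^3 = 0.224555
P(M+8) = 0.47449^4 = 0.050688
The M+4 peak is largest (0.373050); scaling to 100 gives 20.44 : 73.84 : 100.00 : 60.19 : 13.59.

20.44 : 73.84 : 100.00 : 60.19 : 13.59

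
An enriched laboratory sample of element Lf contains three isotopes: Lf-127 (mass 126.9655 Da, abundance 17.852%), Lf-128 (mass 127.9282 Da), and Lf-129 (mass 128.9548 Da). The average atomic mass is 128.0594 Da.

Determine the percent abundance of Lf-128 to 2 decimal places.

52.63%

The remaining 82.148% is split between Lf-128 (fraction x) and Lf-129 (fraction 0.82148 − x).
Substituting: 127.9282x + 128.9548(0.82148 − x) = 105.39351894
(127.9282 − 128.9548)x = -0.540270164  ⇒  x = 0.52627, y = 0.29521
Lf-128: 52.63%, Lf-129: 29.52%.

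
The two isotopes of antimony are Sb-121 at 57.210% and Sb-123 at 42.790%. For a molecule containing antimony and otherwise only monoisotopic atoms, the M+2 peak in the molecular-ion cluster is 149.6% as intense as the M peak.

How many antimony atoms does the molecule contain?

2

For n independent Sb atoms, I(M+2)/I(M) = n · (abundance Sb-123) / (abundance Sb-121) = n · 0.42790/0.57210.
n = 1.496 × 0.57210/0.42790 = 2.00 ≈ 2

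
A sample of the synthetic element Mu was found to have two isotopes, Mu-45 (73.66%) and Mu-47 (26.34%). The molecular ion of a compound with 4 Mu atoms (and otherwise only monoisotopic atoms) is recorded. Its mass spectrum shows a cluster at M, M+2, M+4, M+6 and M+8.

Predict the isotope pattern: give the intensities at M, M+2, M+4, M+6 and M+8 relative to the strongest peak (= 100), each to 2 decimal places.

The 4 Mu atoms are independent, so intensities follow the terms of (0.7366 + 0.2634)^4.
P(M) = 0.7366^4 = 0.294393
P(M+2) = 4 × 0.7366^3 × 0.2634^1 = 0.421086
P(M+4) = 6 × 0.7366^2 × 0.2634^2 = 0.225864
P(M+6) = 4 × 0.7366^1 × 0.2634^3 = 0.053844
P(M+8) = 0.2634^4 = 0.004814
The M+2 peak is largest (0.421086); scaling to 100 gives 69.91 : 100.00 : 53.64 : 12.79 : 1.14.

69.91 : 100.00 : 53.64 : 12.79 : 1.14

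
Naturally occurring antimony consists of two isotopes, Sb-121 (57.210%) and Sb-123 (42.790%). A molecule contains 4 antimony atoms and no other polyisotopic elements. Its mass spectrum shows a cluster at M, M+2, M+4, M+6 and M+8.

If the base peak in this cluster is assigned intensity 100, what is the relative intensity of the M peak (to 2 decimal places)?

29.79

Term probabilities: M 0.1071, M+2 0.3205, M+4 0.3596, M+6 0.1793, M+8 0.0335. Base peak = M+4.
P(M+4) = C(4,2) × 0.57210^2 × 0.42790^2 = 6 × 0.32729841 × 0.18309841 = 0.359567 (base)
P(M) = C(4,0) × 0.57210^4 × 0.42790^0 = 1 × 0.10712425 × 1.0000 = 0.107124
Relative intensity = 0.107124 / 0.359567 × 100 = 29.79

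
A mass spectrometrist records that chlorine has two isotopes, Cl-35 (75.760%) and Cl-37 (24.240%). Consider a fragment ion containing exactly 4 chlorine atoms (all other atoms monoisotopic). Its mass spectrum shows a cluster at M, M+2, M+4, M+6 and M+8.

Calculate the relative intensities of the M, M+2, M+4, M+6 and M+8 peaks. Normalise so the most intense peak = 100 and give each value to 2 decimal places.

78.14 : 100.00 : 47.99 : 10.24 : 0.82

The 4 Cl atoms are independent, so intensities follow the terms of (0.75760 + 0.24240)^4.
P(M) = 0.75760^4 = 0.329428
P(M+2) = 4 × 0.75760^3 × 0.24240^1 = 0.421612
P(M+4) = 6 × 0.75760^2 × 0.24240^2 = 0.202347
P(M+6) = 4 × 0.75760^1 × 0.24240^3 = 0.043162
P(M+8) = 0.24240^4 = 0.003452
The M+2 peak is largest (0.421612); scaling to 100 gives 78.14 : 100.00 : 47.99 : 10.24 : 0.82.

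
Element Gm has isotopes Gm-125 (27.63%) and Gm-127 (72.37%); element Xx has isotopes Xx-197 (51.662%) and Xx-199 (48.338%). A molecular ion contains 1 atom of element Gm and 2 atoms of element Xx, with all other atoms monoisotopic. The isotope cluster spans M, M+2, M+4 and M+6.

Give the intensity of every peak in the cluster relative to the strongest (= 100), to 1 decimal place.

Element Gm pattern (n=1): 0.2763 : 0.7237
Element Xx pattern (n=2): 0.26689622 : 0.49944755 : 0.23365622
Convolve the two distributions (both contribute in 2-u steps):
  M: 0.2763×0.26689622 = 0.073743
  M+2: 0.2763×0.49944755 + 0.7237×0.26689622 = 0.331150
  M+4: 0.2763×0.23365622 + 0.7237×0.49944755 = 0.426009
  M+6: 0.7237×0.23365622 = 0.169097
Scale to base peak (0.426009) = 100: 17.3 : 77.7 : 100.0 : 39.7

17.3 : 77.7 : 100.0 : 39.7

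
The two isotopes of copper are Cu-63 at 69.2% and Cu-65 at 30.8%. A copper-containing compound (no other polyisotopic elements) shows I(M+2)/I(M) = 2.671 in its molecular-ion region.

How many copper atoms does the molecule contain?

The M+2/M ratio from n Cu atoms is n · q/p = n · 0.308/0.692.
n = 2.671 × 0.692/0.308 = 6.00 ≈ 6

6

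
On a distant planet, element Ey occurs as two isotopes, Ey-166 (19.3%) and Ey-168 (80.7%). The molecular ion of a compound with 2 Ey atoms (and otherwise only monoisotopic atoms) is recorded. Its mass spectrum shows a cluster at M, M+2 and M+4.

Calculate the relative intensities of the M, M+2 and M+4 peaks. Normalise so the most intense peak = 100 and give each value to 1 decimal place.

5.7 : 47.8 : 100.0

The 2 Ey atoms are independent, so intensities follow the terms of (0.193 + 0.807)^2.
P(M) = 0.193^2 = 0.037249
P(M+2) = 2 × 0.193^1 × 0.807^1 = 0.311502
P(M+4) = 0.807^2 = 0.651249
The M+4 peak is largest (0.651249); scaling to 100 gives 5.7 : 47.8 : 100.0.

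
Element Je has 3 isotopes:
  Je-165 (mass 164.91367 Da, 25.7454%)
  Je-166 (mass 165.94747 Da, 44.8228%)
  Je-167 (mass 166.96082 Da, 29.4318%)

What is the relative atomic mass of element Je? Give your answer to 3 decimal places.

165.980 Da

Weight each isotope mass by its fractional abundance: 0.257454 × 164.91367 + 0.448228 × 165.94747 + 0.294318 × 166.96082
= 42.457684 + 74.382303 + 49.139575 = 165.979562 Da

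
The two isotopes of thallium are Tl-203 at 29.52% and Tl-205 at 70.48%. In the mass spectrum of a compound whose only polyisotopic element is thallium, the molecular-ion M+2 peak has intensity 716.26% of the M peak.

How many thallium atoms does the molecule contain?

3

For n independent Tl atoms, I(M+2)/I(M) = n · (abundance Tl-205) / (abundance Tl-203) = n · 0.7048/0.2952.
n = 7.1626 × 0.2952/0.7048 = 3.00 ≈ 3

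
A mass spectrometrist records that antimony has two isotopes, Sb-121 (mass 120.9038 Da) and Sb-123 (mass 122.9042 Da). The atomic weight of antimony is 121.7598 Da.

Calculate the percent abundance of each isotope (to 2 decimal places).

Sb-121: 57.21%, Sb-123: 42.79%

With x = fraction of Sb-121 (so Sb-123 is 1 − x):
120.9038·x + 122.9042·(1 − x) = 121.7598
(120.9038 − 122.9042)·x = 121.7598 − 122.9042
x = -1.1444 / -2.0004 = 0.57209 → 57.21% Sb-121, 42.79% Sb-123.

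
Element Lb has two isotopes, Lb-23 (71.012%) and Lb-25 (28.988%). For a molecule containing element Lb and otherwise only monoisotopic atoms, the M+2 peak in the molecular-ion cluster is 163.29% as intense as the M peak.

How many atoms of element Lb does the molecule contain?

With n Lb atoms, P(M+2)/P(M) = C(n,1)·p^(n−1)q / p^n = n·q/p = n · 0.28988/0.71012.
n = 1.6329 × 0.71012/0.28988 = 4.00 ≈ 4

4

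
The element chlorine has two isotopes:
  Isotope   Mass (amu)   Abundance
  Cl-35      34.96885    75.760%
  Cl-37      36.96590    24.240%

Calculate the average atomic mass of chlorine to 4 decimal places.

Ar = Σ fᵢ·mᵢ = 0.75760 × 34.96885 + 0.24240 × 36.96590
= 26.492401 + 8.960534 = 35.452935 amu

35.4529 amu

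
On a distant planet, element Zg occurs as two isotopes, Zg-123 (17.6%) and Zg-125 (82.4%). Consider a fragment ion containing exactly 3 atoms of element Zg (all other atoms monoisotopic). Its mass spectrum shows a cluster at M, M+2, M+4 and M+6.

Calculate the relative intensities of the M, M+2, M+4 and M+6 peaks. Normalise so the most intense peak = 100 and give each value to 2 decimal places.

The 3 Zg atoms are independent, so intensities follow the terms of (0.176 + 0.824)^3.
P(M) = 0.176^3 = 0.005452
P(M+2) = 3 × 0.176^2 × 0.824^1 = 0.076573
P(M+4) = 3 × 0.176^1 × 0.824^2 = 0.358499
P(M+6) = 0.824^3 = 0.559476
The M+6 peak is largest (0.559476); scaling to 100 gives 0.97 : 13.69 : 64.08 : 100.00.

0.97 : 13.69 : 64.08 : 100.00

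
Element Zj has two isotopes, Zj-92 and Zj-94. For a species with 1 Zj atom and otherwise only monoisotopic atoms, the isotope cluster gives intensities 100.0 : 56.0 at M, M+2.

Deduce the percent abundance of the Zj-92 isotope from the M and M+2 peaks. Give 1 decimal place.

64.1%

Let p = fractional abundance of Zj-92. I(M+2)/I(M) = [C(1,1)·p^0·(1−p)] / p^1 = 1·(1−p)/p = 56.0/100.0 = 0.5600
(1−p)/p = 0.5600/1 = 0.5600  ⇒  p = 1/(1 + 0.5600) = 0.6410
Zj-92: 64.1%, Zj-94: 35.9%.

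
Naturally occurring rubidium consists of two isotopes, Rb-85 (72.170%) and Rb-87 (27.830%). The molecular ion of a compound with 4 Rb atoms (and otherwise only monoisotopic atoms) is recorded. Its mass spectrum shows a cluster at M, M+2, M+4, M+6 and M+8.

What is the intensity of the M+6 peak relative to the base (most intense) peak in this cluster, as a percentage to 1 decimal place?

Binomial terms of (0.72170 + 0.27830)^4: M 0.2713, M+2 0.4184, M+4 0.2420, M+6 0.0622, M+8 0.0060 → M+2 is the base peak.
P(M+2) = C(4,1) × 0.72170^3 × 0.27830^1 = 4 × 0.37589809 × 0.2783 = 0.418450 (base)
P(M+6) = C(4,3) × 0.72170^1 × 0.27830^3 = 4 × 0.7217 × 0.02155458 = 0.062224
Relative intensity = 0.062224 / 0.418450 × 100 = 14.9

14.9%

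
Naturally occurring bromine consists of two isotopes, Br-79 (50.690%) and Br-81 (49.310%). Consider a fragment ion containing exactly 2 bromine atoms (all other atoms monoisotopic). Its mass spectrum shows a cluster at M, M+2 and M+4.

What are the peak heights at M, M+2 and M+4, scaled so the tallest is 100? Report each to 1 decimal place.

51.4 : 100.0 : 48.6

The 2 Br atoms are independent, so intensities follow the terms of (0.50690 + 0.49310)^2.
P(M) = 0.50690^2 = 0.256948
P(M+2) = 2 × 0.50690^1 × 0.49310^1 = 0.499905
P(M+4) = 0.49310^2 = 0.243148
The M+2 peak is largest (0.499905); scaling to 100 gives 51.4 : 100.0 : 48.6.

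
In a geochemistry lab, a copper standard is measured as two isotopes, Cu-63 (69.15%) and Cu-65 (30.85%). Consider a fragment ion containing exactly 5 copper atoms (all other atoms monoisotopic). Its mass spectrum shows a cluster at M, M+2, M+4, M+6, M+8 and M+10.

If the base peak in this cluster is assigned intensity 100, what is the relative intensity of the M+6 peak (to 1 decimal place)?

(0.6915 + 0.3085)^5 gives M 0.1581, M+2 0.3527, M+4 0.3147, M+6 0.1404, M+8 0.0313, M+10 0.0028; the largest is M+2.
P(M+2) = C(5,1) × 0.6915^4 × 0.3085^1 = 5 × 0.2286487 × 0.3085 = 0.352691 (base)
P(M+6) = C(5,3) × 0.6915^2 × 0.3085^3 = 10 × 0.47817225 × 0.02936064 = 0.140394
Relative intensity = 0.140394 / 0.352691 × 100 = 39.8

39.8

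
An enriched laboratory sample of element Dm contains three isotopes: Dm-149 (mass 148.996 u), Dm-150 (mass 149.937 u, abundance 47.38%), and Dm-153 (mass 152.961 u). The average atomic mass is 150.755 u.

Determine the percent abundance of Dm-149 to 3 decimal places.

19.501%

The remaining 52.62% is split between Dm-149 (fraction x) and Dm-153 (fraction 0.5262 − x).
Substituting: 148.996x + 152.961(0.5262 − x) = 79.7148494
(148.996 − 152.961)x = -0.7732288  ⇒  x = 0.19501, y = 0.33119
Dm-149: 19.501%, Dm-153: 33.119%.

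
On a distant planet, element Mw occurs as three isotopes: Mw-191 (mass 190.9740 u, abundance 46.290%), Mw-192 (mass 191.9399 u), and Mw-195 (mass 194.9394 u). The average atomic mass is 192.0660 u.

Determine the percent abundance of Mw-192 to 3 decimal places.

The remaining 53.710% is split between Mw-192 (fraction x) and Mw-195 (fraction 0.53710 − x).
Substituting: 191.9399x + 194.9394(0.53710 − x) = 103.6641354
(191.9399 − 194.9394)x = -1.03781634  ⇒  x = 0.34600, y = 0.19110
Mw-192: 34.600%, Mw-195: 19.110%.

34.600%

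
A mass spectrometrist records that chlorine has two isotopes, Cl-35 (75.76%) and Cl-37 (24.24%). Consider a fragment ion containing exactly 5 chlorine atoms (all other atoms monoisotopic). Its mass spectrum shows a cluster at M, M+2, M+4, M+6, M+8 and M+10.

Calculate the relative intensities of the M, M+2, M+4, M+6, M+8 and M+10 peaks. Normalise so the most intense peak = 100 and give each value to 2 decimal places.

The 5 Cl atoms are independent, so intensities follow the terms of (0.7576 + 0.2424)^5.
P(M) = 0.7576^5 = 0.249574
P(M+2) = 5 × 0.7576^4 × 0.2424^1 = 0.399266
P(M+4) = 10 × 0.7576^3 × 0.2424^2 = 0.255497
P(M+6) = 10 × 0.7576^2 × 0.2424^3 = 0.081748
P(M+8) = 5 × 0.7576^1 × 0.2424^4 = 0.013078
P(M+10) = 0.2424^5 = 0.000837
The M+2 peak is largest (0.399266); scaling to 100 gives 62.51 : 100.00 : 63.99 : 20.47 : 3.28 : 0.21.

62.51 : 100.00 : 63.99 : 20.47 : 3.28 : 0.21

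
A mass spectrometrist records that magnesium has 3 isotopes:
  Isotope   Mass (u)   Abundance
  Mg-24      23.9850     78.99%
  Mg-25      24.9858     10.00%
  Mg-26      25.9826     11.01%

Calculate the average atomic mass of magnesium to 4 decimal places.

The abundance-weighted mean is 0.7899 × 23.9850 + 0.1000 × 24.9858 + 0.1101 × 25.9826
= 18.94575 + 2.49858 + 2.86068 = 24.30501 u

24.3050 u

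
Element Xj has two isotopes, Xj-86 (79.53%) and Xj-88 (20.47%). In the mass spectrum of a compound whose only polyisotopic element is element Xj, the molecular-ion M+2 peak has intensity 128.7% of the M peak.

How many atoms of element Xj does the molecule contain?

5

For n independent Xj atoms, I(M+2)/I(M) = n · (abundance Xj-88) / (abundance Xj-86) = n · 0.2047/0.7953.
n = 1.287 × 0.7953/0.2047 = 5.00 ≈ 5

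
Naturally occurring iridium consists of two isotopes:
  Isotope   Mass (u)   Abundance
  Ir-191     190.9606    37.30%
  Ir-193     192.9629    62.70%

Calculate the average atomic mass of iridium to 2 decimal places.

Weight each isotope mass by its fractional abundance: 0.3730 × 190.9606 + 0.6270 × 192.9629
= 71.22830 + 120.98774 = 192.21604 u

192.22 u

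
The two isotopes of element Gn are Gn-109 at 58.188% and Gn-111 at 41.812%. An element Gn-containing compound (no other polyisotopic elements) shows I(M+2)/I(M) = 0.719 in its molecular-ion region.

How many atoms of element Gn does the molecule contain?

For n independent Gn atoms, I(M+2)/I(M) = n · (abundance Gn-111) / (abundance Gn-109) = n · 0.41812/0.58188.
n = 0.719 × 0.58188/0.41812 = 1.00 ≈ 1

1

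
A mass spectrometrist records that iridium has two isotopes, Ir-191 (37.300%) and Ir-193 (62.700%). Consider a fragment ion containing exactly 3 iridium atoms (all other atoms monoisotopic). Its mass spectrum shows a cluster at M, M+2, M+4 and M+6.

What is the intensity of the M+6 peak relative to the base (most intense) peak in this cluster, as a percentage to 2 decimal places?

Binomial terms of (0.37300 + 0.62700)^3: M 0.0519, M+2 0.2617, M+4 0.4399, M+6 0.2465 → M+4 is the base peak.
P(M+4) = C(3,2) × 0.37300^1 × 0.62700^2 = 3 × 0.3730 × 0.393129 = 0.439911 (base)
P(M+6) = C(3,3) × 0.37300^0 × 0.62700^3 = 1 × 1.0000 × 0.24649188 = 0.246492
Relative intensity = 0.246492 / 0.439911 × 100 = 56.03

56.03%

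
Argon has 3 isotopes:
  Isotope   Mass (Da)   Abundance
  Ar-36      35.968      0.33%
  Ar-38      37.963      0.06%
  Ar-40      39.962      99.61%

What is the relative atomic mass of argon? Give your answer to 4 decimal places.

39.9476 Da

Ar = Σ fᵢ·mᵢ = 0.0033 × 35.968 + 0.0006 × 37.963 + 0.9961 × 39.962
= 0.11869 + 0.02278 + 39.80615 = 39.94762 Da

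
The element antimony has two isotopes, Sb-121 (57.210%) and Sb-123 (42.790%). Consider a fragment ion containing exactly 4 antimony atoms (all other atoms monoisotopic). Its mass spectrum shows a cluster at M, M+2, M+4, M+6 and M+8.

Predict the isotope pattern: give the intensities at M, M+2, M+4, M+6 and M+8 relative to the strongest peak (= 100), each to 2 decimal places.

29.79 : 89.13 : 100.00 : 49.86 : 9.32

Expanding (0.57210 + 0.42790)^4:
P(M) = 0.57210^4 = 0.107124
P(M+2) = 4 × 0.57210^3 × 0.42790^1 = 0.320493
P(M+4) = 6 × 0.57210^2 × 0.42790^2 = 0.359567
P(M+6) = 4 × 0.57210^1 × 0.42790^3 = 0.179291
P(M+8) = 0.42790^4 = 0.033525
The M+4 peak is largest (0.359567); scaling to 100 gives 29.79 : 89.13 : 100.00 : 49.86 : 9.32.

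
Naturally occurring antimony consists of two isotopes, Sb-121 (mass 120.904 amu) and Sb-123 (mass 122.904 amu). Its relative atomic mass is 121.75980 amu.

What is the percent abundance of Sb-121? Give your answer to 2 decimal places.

57.21%

Writing the weighted mean with unknown fraction x of Sb-121:
120.904·x + 122.904·(1 − x) = 121.75980
(120.904 − 122.904)·x = 121.75980 − 122.904
x = -1.14420 / -2.000 = 0.57210 → 57.21% Sb-121, 42.79% Sb-123.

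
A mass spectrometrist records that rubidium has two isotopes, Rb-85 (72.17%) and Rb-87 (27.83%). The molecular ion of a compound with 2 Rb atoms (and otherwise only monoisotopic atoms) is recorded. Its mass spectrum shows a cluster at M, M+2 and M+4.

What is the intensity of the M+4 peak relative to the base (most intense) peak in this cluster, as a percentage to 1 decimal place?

14.9%

Term probabilities: M 0.5209, M+2 0.4017, M+4 0.0775. Base peak = M.
P(M) = C(2,0) × 0.7217^2 × 0.2783^0 = 1 × 0.52085089 × 1.0000 = 0.520851 (base)
P(M+4) = C(2,2) × 0.7217^0 × 0.2783^2 = 1 × 1.0000 × 0.07745089 = 0.077451
Relative intensity = 0.077451 / 0.520851 × 100 = 14.9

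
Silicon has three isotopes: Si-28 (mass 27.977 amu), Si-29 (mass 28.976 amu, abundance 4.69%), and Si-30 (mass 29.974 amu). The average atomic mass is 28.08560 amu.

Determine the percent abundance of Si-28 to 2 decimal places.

Let x and y be the fractions of Si-28 and Si-30. Then x + y = 1 − 0.0469 = 0.9531 and 27.977x + 29.974y = 28.08560 − 0.0469×28.976 = 26.7266256.
Substituting: 27.977x + 29.974(0.9531 − x) = 26.7266256
(27.977 − 29.974)x = -1.8415938  ⇒  x = 0.92218, y = 0.03092
Si-28: 92.22%, Si-30: 3.09%.

92.22%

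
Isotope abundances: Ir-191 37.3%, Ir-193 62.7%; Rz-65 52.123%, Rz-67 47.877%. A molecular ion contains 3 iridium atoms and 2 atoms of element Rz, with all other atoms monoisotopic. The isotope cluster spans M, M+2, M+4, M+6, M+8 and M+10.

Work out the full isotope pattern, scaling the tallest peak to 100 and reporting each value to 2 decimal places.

Iridium pattern (n=3): 0.05189512 : 0.26170165 : 0.43991135 : 0.24649188
Element Rz pattern (n=2): 0.27168071 : 0.49909857 : 0.22922071
Convolve the two distributions (both contribute in 2-u steps):
  M: 0.05189512×0.27168071 = 0.014099
  M+2: 0.05189512×0.49909857 + 0.26170165×0.27168071 = 0.097000
  M+4: 0.05189512×0.22922071 + 0.26170165×0.49909857 + 0.43991135×0.27168071 = 0.262026
  M+6: 0.26170165×0.22922071 + 0.43991135×0.49909857 + 0.24649188×0.27168071 = 0.346514
  M+8: 0.43991135×0.22922071 + 0.24649188×0.49909857 = 0.223861
  M+10: 0.24649188×0.22922071 = 0.056501
Scale to base peak (0.346514) = 100: 4.07 : 27.99 : 75.62 : 100.00 : 64.60 : 16.31

4.07 : 27.99 : 75.62 : 100.00 : 64.60 : 16.31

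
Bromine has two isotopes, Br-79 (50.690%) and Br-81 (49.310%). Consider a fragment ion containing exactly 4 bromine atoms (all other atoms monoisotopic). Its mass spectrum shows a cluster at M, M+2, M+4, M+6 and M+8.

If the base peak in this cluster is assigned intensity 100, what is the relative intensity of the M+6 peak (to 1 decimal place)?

64.9

(0.50690 + 0.49310)^4 gives M 0.0660, M+2 0.2569, M+4 0.3749, M+6 0.2431, M+8 0.0591; the largest is M+4.
P(M+4) = C(4,2) × 0.50690^2 × 0.49310^2 = 6 × 0.25694761 × 0.24314761 = 0.374857 (base)
P(M+6) = C(4,3) × 0.50690^1 × 0.49310^3 = 4 × 0.5069 × 0.11989609 = 0.243101
Relative intensity = 0.243101 / 0.374857 × 100 = 64.9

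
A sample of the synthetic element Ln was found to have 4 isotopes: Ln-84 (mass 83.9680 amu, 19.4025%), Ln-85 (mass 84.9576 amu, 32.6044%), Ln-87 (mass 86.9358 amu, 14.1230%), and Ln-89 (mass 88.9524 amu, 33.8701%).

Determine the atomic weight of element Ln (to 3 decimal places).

86.398 amu

Ar = Σ fᵢ·mᵢ = 0.194025 × 83.9680 + 0.326044 × 84.9576 + 0.141230 × 86.9358 + 0.338701 × 88.9524
= 16.29189 + 27.69992 + 12.27794 + 30.12827 = 86.39802 amu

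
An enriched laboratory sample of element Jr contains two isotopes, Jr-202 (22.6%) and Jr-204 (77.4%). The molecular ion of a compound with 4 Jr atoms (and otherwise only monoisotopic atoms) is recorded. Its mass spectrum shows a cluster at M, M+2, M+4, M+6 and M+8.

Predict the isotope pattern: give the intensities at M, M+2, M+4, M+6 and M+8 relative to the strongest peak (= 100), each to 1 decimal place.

The 4 Jr atoms are independent, so intensities follow the terms of (0.226 + 0.774)^4.
P(M) = 0.226^4 = 0.002609
P(M+2) = 4 × 0.226^3 × 0.774^1 = 0.035738
P(M+4) = 6 × 0.226^2 × 0.774^2 = 0.183590
P(M+6) = 4 × 0.226^1 × 0.774^3 = 0.419171
P(M+8) = 0.774^4 = 0.358892
The M+6 peak is largest (0.419171); scaling to 100 gives 0.6 : 8.5 : 43.8 : 100.0 : 85.6.

0.6 : 8.5 : 43.8 : 100.0 : 85.6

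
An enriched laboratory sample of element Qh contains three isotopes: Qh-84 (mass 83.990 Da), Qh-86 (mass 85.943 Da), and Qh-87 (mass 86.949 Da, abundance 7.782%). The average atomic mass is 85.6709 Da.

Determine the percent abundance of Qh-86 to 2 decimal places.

The remaining 92.218% is split between Qh-84 (fraction x) and Qh-86 (fraction 0.92218 − x).
Substituting: 83.990x + 85.943(0.92218 − x) = 78.90452882
(83.990 − 85.943)x = -0.35038692  ⇒  x = 0.17941, y = 0.74277
Qh-84: 17.94%, Qh-86: 74.28%.

74.28%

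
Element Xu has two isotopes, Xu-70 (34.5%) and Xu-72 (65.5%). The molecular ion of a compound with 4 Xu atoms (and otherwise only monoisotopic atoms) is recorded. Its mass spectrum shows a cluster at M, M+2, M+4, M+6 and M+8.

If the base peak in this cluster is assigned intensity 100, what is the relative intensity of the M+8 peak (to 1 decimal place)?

(0.345 + 0.655)^4 gives M 0.0142, M+2 0.1076, M+4 0.3064, M+6 0.3878, M+8 0.1841; the largest is M+6.
P(M+6) = C(4,3) × 0.345^1 × 0.655^3 = 4 × 0.3450 × 0.28101138 = 0.387796 (base)
P(M+8) = C(4,4) × 0.345^0 × 0.655^4 = 1 × 1.0000 × 0.18406245 = 0.184062
Relative intensity = 0.184062 / 0.387796 × 100 = 47.5

47.5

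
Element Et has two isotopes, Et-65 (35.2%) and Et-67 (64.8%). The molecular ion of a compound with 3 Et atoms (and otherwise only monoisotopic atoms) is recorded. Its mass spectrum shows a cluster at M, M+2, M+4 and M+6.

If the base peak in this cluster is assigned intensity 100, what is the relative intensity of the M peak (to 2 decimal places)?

(0.352 + 0.648)^3 gives M 0.0436, M+2 0.2409, M+4 0.4434, M+6 0.2721; the largest is M+4.
P(M+4) = C(3,2) × 0.352^1 × 0.648^2 = 3 × 0.3520 × 0.419904 = 0.443419 (base)
P(M) = C(3,0) × 0.352^3 × 0.648^0 = 1 × 0.04361421 × 1.0000 = 0.043614
Relative intensity = 0.043614 / 0.443419 × 100 = 9.84

9.84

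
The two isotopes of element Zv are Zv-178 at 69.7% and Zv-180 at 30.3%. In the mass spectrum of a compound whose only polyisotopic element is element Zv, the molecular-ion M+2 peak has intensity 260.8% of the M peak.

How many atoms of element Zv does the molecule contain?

6

For n independent Zv atoms, I(M+2)/I(M) = n · (abundance Zv-180) / (abundance Zv-178) = n · 0.303/0.697.
n = 2.608 × 0.697/0.303 = 6.00 ≈ 6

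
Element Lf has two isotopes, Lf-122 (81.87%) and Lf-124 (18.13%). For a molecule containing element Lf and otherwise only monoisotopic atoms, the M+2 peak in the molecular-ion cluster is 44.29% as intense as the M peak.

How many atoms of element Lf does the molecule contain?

2

The M+2/M ratio from n Lf atoms is n · q/p = n · 0.1813/0.8187.
n = 0.4429 × 0.8187/0.1813 = 2.00 ≈ 2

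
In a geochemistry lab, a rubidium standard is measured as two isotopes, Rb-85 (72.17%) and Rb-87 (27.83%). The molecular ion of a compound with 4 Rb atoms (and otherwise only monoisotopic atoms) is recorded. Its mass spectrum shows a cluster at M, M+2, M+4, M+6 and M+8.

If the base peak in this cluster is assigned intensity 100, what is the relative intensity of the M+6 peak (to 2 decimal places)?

14.87

Binomial terms of (0.7217 + 0.2783)^4: M 0.2713, M+2 0.4184, M+4 0.2420, M+6 0.0622, M+8 0.0060 → M+2 is the base peak.
P(M+2) = C(4,1) × 0.7217^3 × 0.2783^1 = 4 × 0.37589809 × 0.2783 = 0.418450 (base)
P(M+6) = C(4,3) × 0.7217^1 × 0.2783^3 = 4 × 0.7217 × 0.02155458 = 0.062224
Relative intensity = 0.062224 / 0.418450 × 100 = 14.87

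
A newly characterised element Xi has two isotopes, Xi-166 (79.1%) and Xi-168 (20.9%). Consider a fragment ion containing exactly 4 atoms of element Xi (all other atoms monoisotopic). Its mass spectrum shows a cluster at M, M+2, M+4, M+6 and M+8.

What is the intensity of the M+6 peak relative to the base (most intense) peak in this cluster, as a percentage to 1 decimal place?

7.0%

Binomial terms of (0.791 + 0.209)^4: M 0.3915, M+2 0.4137, M+4 0.1640, M+6 0.0289, M+8 0.0019 → M+2 is the base peak.
P(M+2) = C(4,1) × 0.791^3 × 0.209^1 = 4 × 0.49491367 × 0.2090 = 0.413748 (base)
P(M+6) = C(4,3) × 0.791^1 × 0.209^3 = 4 × 0.7910 × 0.00912933 = 0.028885
Relative intensity = 0.028885 / 0.413748 × 100 = 7.0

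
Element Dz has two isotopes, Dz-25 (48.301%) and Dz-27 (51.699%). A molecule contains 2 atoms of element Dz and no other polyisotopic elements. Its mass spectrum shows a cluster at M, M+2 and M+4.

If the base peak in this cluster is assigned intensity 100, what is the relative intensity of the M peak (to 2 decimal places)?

Binomial terms of (0.48301 + 0.51699)^2: M 0.2333, M+2 0.4994, M+4 0.2673 → M+2 is the base peak.
P(M+2) = C(2,1) × 0.48301^1 × 0.51699^1 = 2 × 0.48301 × 0.51699 = 0.499423 (base)
P(M) = C(2,0) × 0.48301^2 × 0.51699^0 = 1 × 0.23329866 × 1.0000 = 0.233299
Relative intensity = 0.233299 / 0.499423 × 100 = 46.71

46.71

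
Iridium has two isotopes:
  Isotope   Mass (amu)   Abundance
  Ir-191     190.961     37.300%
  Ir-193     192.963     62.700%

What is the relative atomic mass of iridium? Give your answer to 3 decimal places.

192.216 amu

Weight each isotope mass by its fractional abundance: 0.37300 × 190.961 + 0.62700 × 192.963
= 71.2285 + 120.9878 = 192.2163 amu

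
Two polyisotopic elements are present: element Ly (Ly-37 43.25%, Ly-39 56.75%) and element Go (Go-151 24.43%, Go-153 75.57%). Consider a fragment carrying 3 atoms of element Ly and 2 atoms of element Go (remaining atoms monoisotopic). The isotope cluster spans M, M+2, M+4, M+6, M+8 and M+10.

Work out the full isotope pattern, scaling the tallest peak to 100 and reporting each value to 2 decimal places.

1.39 : 14.08 : 54.38 : 100.00 : 88.20 : 30.07

Element Ly pattern (n=3): 0.08090183 : 0.31846327 : 0.41786798 : 0.18276692
Element Go pattern (n=2): 0.05968249 : 0.36923502 : 0.57108249
Convolve the two distributions (both contribute in 2-u steps):
  M: 0.08090183×0.05968249 = 0.004828
  M+2: 0.08090183×0.36923502 + 0.31846327×0.05968249 = 0.048878
  M+4: 0.08090183×0.57108249 + 0.31846327×0.36923502 + 0.41786798×0.05968249 = 0.188729
  M+6: 0.31846327×0.57108249 + 0.41786798×0.36923502 + 0.18276692×0.05968249 = 0.347068
  M+8: 0.41786798×0.57108249 + 0.18276692×0.36923502 = 0.306121
  M+10: 0.18276692×0.57108249 = 0.104375
Scale to base peak (0.347068) = 100: 1.39 : 14.08 : 54.38 : 100.00 : 88.20 : 30.07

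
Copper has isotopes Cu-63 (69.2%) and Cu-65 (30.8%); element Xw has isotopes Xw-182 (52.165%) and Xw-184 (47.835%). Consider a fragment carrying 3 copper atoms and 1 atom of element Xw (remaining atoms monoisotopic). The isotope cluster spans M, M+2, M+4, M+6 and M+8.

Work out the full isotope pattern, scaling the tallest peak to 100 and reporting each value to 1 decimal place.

44.4 : 100.0 : 80.8 : 28.1 : 3.6

Copper pattern (n=3): 0.33137389 : 0.44247034 : 0.19693766 : 0.02921811
Element Xw pattern (n=1): 0.52165 : 0.47835
Convolve the two distributions (both contribute in 2-u steps):
  M: 0.33137389×0.52165 = 0.172861
  M+2: 0.33137389×0.47835 + 0.44247034×0.52165 = 0.389327
  M+4: 0.44247034×0.47835 + 0.19693766×0.52165 = 0.314388
  M+6: 0.19693766×0.47835 + 0.02921811×0.52165 = 0.109447
  M+8: 0.02921811×0.47835 = 0.013976
Scale to base peak (0.389327) = 100: 44.4 : 100.0 : 80.8 : 28.1 : 3.6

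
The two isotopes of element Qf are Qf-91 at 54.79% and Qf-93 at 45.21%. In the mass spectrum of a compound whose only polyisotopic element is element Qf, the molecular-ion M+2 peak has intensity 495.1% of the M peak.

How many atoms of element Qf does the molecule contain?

6

For n independent Qf atoms, I(M+2)/I(M) = n · (abundance Qf-93) / (abundance Qf-91) = n · 0.4521/0.5479.
n = 4.951 × 0.5479/0.4521 = 6.00 ≈ 6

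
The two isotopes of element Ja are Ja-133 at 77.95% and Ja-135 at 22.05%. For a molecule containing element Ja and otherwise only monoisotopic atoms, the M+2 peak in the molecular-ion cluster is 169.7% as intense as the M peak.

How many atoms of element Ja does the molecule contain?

6

For n independent Ja atoms, I(M+2)/I(M) = n · (abundance Ja-135) / (abundance Ja-133) = n · 0.2205/0.7795.
n = 1.697 × 0.7795/0.2205 = 6.00 ≈ 6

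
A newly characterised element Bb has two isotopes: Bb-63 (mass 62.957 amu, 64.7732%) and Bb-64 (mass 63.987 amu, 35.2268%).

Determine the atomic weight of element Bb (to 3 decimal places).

63.320 amu

The abundance-weighted mean is 0.647732 × 62.957 + 0.352268 × 63.987
= 40.7793 + 22.5406 = 63.3199 amu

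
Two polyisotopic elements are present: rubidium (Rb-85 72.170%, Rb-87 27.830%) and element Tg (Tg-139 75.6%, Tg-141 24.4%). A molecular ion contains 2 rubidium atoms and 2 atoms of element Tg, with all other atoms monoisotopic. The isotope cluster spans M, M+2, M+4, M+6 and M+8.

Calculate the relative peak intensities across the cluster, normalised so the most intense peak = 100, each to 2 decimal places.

70.58 : 100.00 : 52.99 : 12.45 : 1.09

Rubidium pattern (n=2): 0.52085089 : 0.40169822 : 0.07745089
Element Tg pattern (n=2): 0.571536 : 0.368928 : 0.059536
Convolve the two distributions (both contribute in 2-u steps):
  M: 0.52085089×0.571536 = 0.297685
  M+2: 0.52085089×0.368928 + 0.40169822×0.571536 = 0.421741
  M+4: 0.52085089×0.059536 + 0.40169822×0.368928 + 0.07745089×0.571536 = 0.223473
  M+6: 0.40169822×0.059536 + 0.07745089×0.368928 = 0.052489
  M+8: 0.07745089×0.059536 = 0.004611
Scale to base peak (0.421741) = 100: 70.58 : 100.00 : 52.99 : 12.45 : 1.09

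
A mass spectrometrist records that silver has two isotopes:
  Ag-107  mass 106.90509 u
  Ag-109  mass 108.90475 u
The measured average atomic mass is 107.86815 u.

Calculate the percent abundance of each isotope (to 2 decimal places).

Ag-107: 51.84%, Ag-109: 48.16%

With x = fraction of Ag-107 (so Ag-109 is 1 − x):
106.90509·x + 108.90475·(1 − x) = 107.86815
(106.90509 − 108.90475)·x = 107.86815 − 108.90475
x = -1.03660 / -1.99966 = 0.51839 → 51.84% Ag-107, 48.16% Ag-109.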